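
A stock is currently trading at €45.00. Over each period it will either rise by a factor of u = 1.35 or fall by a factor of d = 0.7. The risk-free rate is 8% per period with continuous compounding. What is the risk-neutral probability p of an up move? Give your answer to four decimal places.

Risk-neutral probability p = (e^0.08 − 0.7)/(1.35 − 0.7) = 0.3833/0.6500 = 0.5897

p = 0.5897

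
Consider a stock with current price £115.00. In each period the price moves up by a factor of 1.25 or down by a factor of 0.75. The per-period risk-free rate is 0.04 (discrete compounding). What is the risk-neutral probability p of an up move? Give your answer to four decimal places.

p = 0.5800

Risk-neutral probability p = (1 + 0.04 − 0.75)/(1.25 − 0.75) = 0.2900/0.5000 = 0.5800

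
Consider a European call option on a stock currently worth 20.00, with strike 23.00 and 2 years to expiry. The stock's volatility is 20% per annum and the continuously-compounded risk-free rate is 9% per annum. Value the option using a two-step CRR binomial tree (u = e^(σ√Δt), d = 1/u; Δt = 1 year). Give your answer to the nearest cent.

2.67

CRR parameters: u = e^(σ√Δt) = e^(0.2·√1) = 1.2214, d = 1/u = 0.8187
Per-period rate: rΔt = 0.09·1 = 0.09, so R = e^0.09 = 1.0942
Risk-neutral probability p = (e^0.09 − 0.8187)/(1.2214 − 0.8187) = 0.2754/0.4027 = 0.6840
Terminal stock prices: S_uu = 29.84, S_ud = 20, S_dd = 13.41
Terminal payoffs (S − K): max(6.836, 0) = 6.836, max(-3, 0) = 0, max(-9.594, 0) = 0
Node u (S = 24.43): V_u = e^(−0.09)·[0.6840·6.8365 + 0.3160·0.0000] = 4.2739
Node d (S = 16.37): V_d = e^(−0.09)·[0.6840·0.0000 + 0.3160·0.0000] = 0.0000
Node 0 (S = 20): V_0 = e^(−0.09)·[0.6840·4.2739 + 0.3160·0.0000] = 2.6719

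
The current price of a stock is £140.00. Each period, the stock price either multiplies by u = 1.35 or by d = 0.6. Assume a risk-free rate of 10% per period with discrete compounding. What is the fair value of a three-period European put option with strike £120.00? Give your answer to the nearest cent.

Risk-neutral probability p = (1 + 0.1 − 0.6)/(1.35 − 0.6) = 0.5000/0.7500 = 0.6667
Terminal stock prices: S_uuu = 344.5, S_uud = 153.1, S_udd = 68.04, S_ddd = 30.24
Terminal payoffs (K − S): max(-224.5, 0) = 0, max(-33.09, 0) = 0, max(51.96, 0) = 51.96, max(89.76, 0) = 89.76
Node uu (S = 255.2): V_uu = 1/1.1·[0.6667·0.0000 + 0.3333·0.0000] = 0.0000
Node ud (S = 113.4): V_ud = 1/1.1·[0.6667·0.0000 + 0.3333·51.9600] = 15.7455
Node dd (S = 50.4): V_dd = 1/1.1·[0.6667·51.9600 + 0.3333·89.7600] = 58.6909
Node u (S = 189): V_u = 1/1.1·[0.6667·0.0000 + 0.3333·15.7455] = 4.7713
Node d (S = 84): V_d = 1/1.1·[0.6667·15.7455 + 0.3333·58.6909] = 27.3278
Node 0 (S = 140): V_0 = 1/1.1·[0.6667·4.7713 + 0.3333·27.3278] = 11.1729

£11.17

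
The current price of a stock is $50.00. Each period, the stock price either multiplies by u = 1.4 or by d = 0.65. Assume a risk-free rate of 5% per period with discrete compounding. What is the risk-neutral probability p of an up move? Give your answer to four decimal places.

p = 0.5333

Risk-neutral probability p = (1 + 0.05 − 0.65)/(1.4 − 0.65) = 0.4000/0.7500 = 0.5333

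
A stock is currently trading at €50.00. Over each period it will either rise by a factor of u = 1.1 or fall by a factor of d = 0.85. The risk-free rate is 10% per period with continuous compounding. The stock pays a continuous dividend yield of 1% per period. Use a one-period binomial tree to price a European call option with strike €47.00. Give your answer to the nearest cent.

Per-period risk-free factor R = e^0.1 = 1.1052; dividend-adjusted growth = e^(0.1−0.01) = 1.0942.
Risk-neutral probability p = (1.0942 − 0.85)/(1.1 − 0.85) = 0.2442/0.2500 = 0.9767
Terminal stock prices: S_u = 55, S_d = 42.5
Terminal payoffs (S − K): max(8, 0) = 8, max(-4.5, 0) = 0
Node 0 (S = 50): V_0 = e^(−0.1)·[0.9767·8.0000 + 0.0233·0.0000] = 7.0700

€7.07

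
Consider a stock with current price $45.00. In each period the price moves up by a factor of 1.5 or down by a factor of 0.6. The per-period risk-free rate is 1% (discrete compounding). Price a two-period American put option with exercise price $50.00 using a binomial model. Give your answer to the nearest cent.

$14.71

Risk-neutral probability p = (1 + 0.01 − 0.6)/(1.5 − 0.6) = 0.4100/0.9000 = 0.4556
Terminal stock prices: S_uu = 101.2, S_ud = 40.5, S_dd = 16.2
Terminal payoffs (K − S): max(-51.25, 0) = 0, max(9.5, 0) = 9.5, max(33.8, 0) = 33.8
Node u (S = 67.5): continuation = 1/1.01·[0.4556·0.0000 + 0.5444·9.5000] = 5.1210; exercise value = 0.0000 ≤ continuation, so V_u = 5.1210
Node d (S = 27): continuation = 1/1.01·[0.4556·9.5000 + 0.5444·33.8000] = 22.5050; exercise value = 23.0000 > continuation, so V_d = 23.0000 (exercise)
Node 0 (S = 45): continuation = 1/1.01·[0.4556·5.1210 + 0.5444·23.0000] = 14.7080; exercise value = 5.0000 ≤ continuation, so V_0 = 14.7080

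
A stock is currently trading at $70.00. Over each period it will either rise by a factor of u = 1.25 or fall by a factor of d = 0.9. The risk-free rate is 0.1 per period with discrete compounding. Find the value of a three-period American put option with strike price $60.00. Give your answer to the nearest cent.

Risk-neutral probability p = (1 + 0.1 − 0.9)/(1.25 − 0.9) = 0.2000/0.3500 = 0.5714
Terminal stock prices: S_uuu = 136.7, S_uud = 98.44, S_udd = 70.88, S_ddd = 51.03
Terminal payoffs (K − S): max(-76.72, 0) = 0, max(-38.44, 0) = 0, max(-10.88, 0) = 0, max(8.97, 0) = 8.97
Node uu (S = 109.4): continuation = 1/1.1·[0.5714·0.0000 + 0.4286·0.0000] = 0.0000; exercise value = 0.0000 ≤ continuation, so V_uu = 0.0000
Node ud (S = 78.75): continuation = 1/1.1·[0.5714·0.0000 + 0.4286·0.0000] = 0.0000; exercise value = 0.0000 ≤ continuation, so V_ud = 0.0000
Node dd (S = 56.7): continuation = 1/1.1·[0.5714·0.0000 + 0.4286·8.9700] = 3.4948; exercise value = 3.3000 ≤ continuation, so V_dd = 3.4948
Node u (S = 87.5): continuation = 1/1.1·[0.5714·0.0000 + 0.4286·0.0000] = 0.0000; exercise value = 0.0000 ≤ continuation, so V_u = 0.0000
Node d (S = 63): continuation = 1/1.1·[0.5714·0.0000 + 0.4286·3.4948] = 1.3616; exercise value = 0.0000 ≤ continuation, so V_d = 1.3616
Node 0 (S = 70): continuation = 1/1.1·[0.5714·0.0000 + 0.4286·1.3616] = 0.5305; exercise value = 0.0000 ≤ continuation, so V_0 = 0.5305

$0.53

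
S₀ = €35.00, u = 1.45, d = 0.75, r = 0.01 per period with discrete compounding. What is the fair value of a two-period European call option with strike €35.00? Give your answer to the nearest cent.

€6.62

Risk-neutral probability p = (1 + 0.01 − 0.75)/(1.45 − 0.75) = 0.2600/0.7000 = 0.3714
Terminal stock prices: S_uu = 73.59, S_ud = 38.06, S_dd = 19.69
Terminal payoffs (S − K): max(38.59, 0) = 38.59, max(3.062, 0) = 3.062, max(-15.31, 0) = 0
Node u (S = 50.75): V_u = 1/1.01·[0.3714·38.5875 + 0.6286·3.0625] = 16.0965
Node d (S = 26.25): V_d = 1/1.01·[0.3714·3.0625 + 0.6286·0.0000] = 1.1262
Node 0 (S = 35): V_0 = 1/1.01·[0.3714·16.0965 + 0.6286·1.1262] = 6.6204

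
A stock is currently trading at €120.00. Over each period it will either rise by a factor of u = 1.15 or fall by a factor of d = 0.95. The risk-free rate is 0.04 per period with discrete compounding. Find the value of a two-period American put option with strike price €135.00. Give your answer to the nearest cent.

Risk-neutral probability p = (1 + 0.04 − 0.95)/(1.15 − 0.95) = 0.0900/0.2000 = 0.4500
Terminal stock prices: S_uu = 158.7, S_ud = 131.1, S_dd = 108.3
Terminal payoffs (K − S): max(-23.7, 0) = 0, max(3.9, 0) = 3.9, max(26.7, 0) = 26.7
Node u (S = 138): continuation = 1/1.04·[0.4500·0.0000 + 0.5500·3.9000] = 2.0625; exercise value = 0.0000 ≤ continuation, so V_u = 2.0625
Node d (S = 114): continuation = 1/1.04·[0.4500·3.9000 + 0.5500·26.7000] = 15.8077; exercise value = 21.0000 > continuation, so V_d = 21.0000 (exercise)
Node 0 (S = 120): continuation = 1/1.04·[0.4500·2.0625 + 0.5500·21.0000] = 11.9982; exercise value = 15.0000 > continuation, so V_0 = 15.0000 (exercise)

€15.00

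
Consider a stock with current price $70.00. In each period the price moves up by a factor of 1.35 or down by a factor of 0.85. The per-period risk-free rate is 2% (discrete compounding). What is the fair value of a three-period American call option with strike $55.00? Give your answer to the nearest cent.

$21.43

Risk-neutral probability p = (1 + 0.02 − 0.85)/(1.35 − 0.85) = 0.1700/0.5000 = 0.3400
Terminal stock prices: S_uuu = 172.2, S_uud = 108.4, S_udd = 68.28, S_ddd = 42.99
Terminal payoffs (S − K): max(117.2, 0) = 117.2, max(53.44, 0) = 53.44, max(13.28, 0) = 13.28, max(-12.01, 0) = 0
Node uu (S = 127.6): continuation = 1/1.02·[0.3400·117.2263 + 0.6600·53.4388] = 73.6534; exercise value = 72.5750 ≤ continuation, so V_uu = 73.6534
Node ud (S = 80.33): continuation = 1/1.02·[0.3400·53.4388 + 0.6600·13.2762] = 26.4034; exercise value = 25.3250 ≤ continuation, so V_ud = 26.4034
Node dd (S = 50.57): continuation = 1/1.02·[0.3400·13.2762 + 0.6600·0.0000] = 4.4254; exercise value = 0.0000 ≤ continuation, so V_dd = 4.4254
Node u (S = 94.5): continuation = 1/1.02·[0.3400·73.6534 + 0.6600·26.4034] = 41.6357; exercise value = 39.5000 ≤ continuation, so V_u = 41.6357
Node d (S = 59.5): continuation = 1/1.02·[0.3400·26.4034 + 0.6600·4.4254] = 11.6646; exercise value = 4.5000 ≤ continuation, so V_d = 11.6646
Node 0 (S = 70): continuation = 1/1.02·[0.3400·41.6357 + 0.6600·11.6646] = 21.4263; exercise value = 15.0000 ≤ continuation, so V_0 = 21.4263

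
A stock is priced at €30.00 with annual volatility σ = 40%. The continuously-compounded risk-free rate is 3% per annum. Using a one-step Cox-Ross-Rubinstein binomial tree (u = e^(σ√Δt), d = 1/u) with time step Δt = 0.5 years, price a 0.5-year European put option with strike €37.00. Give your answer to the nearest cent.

CRR parameters: u = e^(σ√Δt) = e^(0.4·√0.5) = 1.3269, d = 1/u = 0.7536
Per-period rate: rΔt = 0.03·0.5 = 0.015, so R = e^0.015 = 1.0151
Risk-neutral probability p = (e^0.015 − 0.7536)/(1.3269 − 0.7536) = 0.2615/0.5733 = 0.4561
Terminal stock prices: S_u = 39.81, S_d = 22.61
Terminal payoffs (K − S): max(-2.807, 0) = 0, max(14.39, 0) = 14.39
Node 0 (S = 30): V_0 = e^(−0.015)·[0.4561·0.0000 + 0.5439·14.3909] = 7.7104

€7.71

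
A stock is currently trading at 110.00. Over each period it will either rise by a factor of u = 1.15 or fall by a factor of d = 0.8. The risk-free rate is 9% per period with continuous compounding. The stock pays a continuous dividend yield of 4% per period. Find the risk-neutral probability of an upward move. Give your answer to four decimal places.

Per-period risk-free factor R = e^0.09 = 1.0942; dividend-adjusted growth = e^(0.09−0.04) = 1.0513.
Risk-neutral probability p = (1.0513 − 0.8)/(1.15 − 0.8) = 0.2513/0.3500 = 0.7179

p = 0.7179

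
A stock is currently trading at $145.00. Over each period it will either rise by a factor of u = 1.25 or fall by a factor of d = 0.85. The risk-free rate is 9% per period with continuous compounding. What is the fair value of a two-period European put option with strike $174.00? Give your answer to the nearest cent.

Risk-neutral probability p = (e^0.09 − 0.85)/(1.25 − 0.85) = 0.2442/0.4000 = 0.6104
Terminal stock prices: S_uu = 226.6, S_ud = 154.1, S_dd = 104.8
Terminal payoffs (K − S): max(-52.56, 0) = 0, max(19.94, 0) = 19.94, max(69.24, 0) = 69.24
Node u (S = 181.2): V_u = e^(−0.09)·[0.6104·0.0000 + 0.3896·19.9375] = 7.0984
Node d (S = 123.2): V_d = e^(−0.09)·[0.6104·19.9375 + 0.3896·69.2375] = 35.7740
Node 0 (S = 145): V_0 = e^(−0.09)·[0.6104·7.0984 + 0.3896·35.7740] = 16.6970

$16.70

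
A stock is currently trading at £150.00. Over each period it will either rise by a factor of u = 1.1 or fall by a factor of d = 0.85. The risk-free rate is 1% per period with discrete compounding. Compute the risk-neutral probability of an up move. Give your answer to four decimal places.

Risk-neutral probability p = (1 + 0.01 − 0.85)/(1.1 − 0.85) = 0.1600/0.2500 = 0.6400

p = 0.6400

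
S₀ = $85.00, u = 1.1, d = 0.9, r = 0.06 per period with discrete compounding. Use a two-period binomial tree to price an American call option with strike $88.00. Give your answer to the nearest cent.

Risk-neutral probability p = (1 + 0.06 − 0.9)/(1.1 − 0.9) = 0.1600/0.2000 = 0.8000
Terminal stock prices: S_uu = 102.9, S_ud = 84.15, S_dd = 68.85
Terminal payoffs (S − K): max(14.85, 0) = 14.85, max(-3.85, 0) = 0, max(-19.15, 0) = 0
Node u (S = 93.5): continuation = 1/1.06·[0.8000·14.8500 + 0.2000·0.0000] = 11.2075; exercise value = 5.5000 ≤ continuation, so V_u = 11.2075
Node d (S = 76.5): continuation = 1/1.06·[0.8000·0.0000 + 0.2000·0.0000] = 0.0000; exercise value = 0.0000 ≤ continuation, so V_d = 0.0000
Node 0 (S = 85): continuation = 1/1.06·[0.8000·11.2075 + 0.2000·0.0000] = 8.4585; exercise value = 0.0000 ≤ continuation, so V_0 = 8.4585

$8.46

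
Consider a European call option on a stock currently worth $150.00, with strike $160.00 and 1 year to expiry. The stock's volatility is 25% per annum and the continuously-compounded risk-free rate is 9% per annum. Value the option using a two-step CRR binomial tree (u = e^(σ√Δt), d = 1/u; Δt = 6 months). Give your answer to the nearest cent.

CRR parameters: u = e^(σ√Δt) = e^(0.25·√0.5) = 1.1934, d = 1/u = 0.8380
Per-period rate: rΔt = 0.09·0.5 = 0.045, so R = e^0.045 = 1.0460
Risk-neutral probability p = (e^0.045 − 0.8380)/(1.1934 − 0.8380) = 0.2081/0.3554 = 0.5854
Terminal stock prices: S_uu = 213.6, S_ud = 150, S_dd = 105.3
Terminal payoffs (S − K): max(53.62, 0) = 53.62, max(-10, 0) = 0, max(-54.67, 0) = 0
Node u (S = 179): V_u = e^(−0.045)·[0.5854·53.6179 + 0.4146·0.0000] = 30.0084
Node d (S = 125.7): V_d = e^(−0.045)·[0.5854·0.0000 + 0.4146·0.0000] = 0.0000
Node 0 (S = 150): V_0 = e^(−0.045)·[0.5854·30.0084 + 0.4146·0.0000] = 16.7948

$16.79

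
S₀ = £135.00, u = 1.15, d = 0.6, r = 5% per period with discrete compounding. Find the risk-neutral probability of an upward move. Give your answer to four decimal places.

Risk-neutral probability p = (1 + 0.05 − 0.6)/(1.15 − 0.6) = 0.4500/0.5500 = 0.8182

p = 0.8182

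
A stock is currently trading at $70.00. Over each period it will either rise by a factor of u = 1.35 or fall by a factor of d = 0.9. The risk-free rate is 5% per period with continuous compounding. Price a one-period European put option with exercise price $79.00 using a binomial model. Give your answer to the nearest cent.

$10.10

Risk-neutral probability p = (e^0.05 − 0.9)/(1.35 − 0.9) = 0.1513/0.4500 = 0.3362
Terminal stock prices: S_u = 94.5, S_d = 63
Terminal payoffs (K − S): max(-15.5, 0) = 0, max(16, 0) = 16
Node 0 (S = 70): V_0 = e^(−0.05)·[0.3362·0.0000 + 0.6638·16.0000] = 10.1035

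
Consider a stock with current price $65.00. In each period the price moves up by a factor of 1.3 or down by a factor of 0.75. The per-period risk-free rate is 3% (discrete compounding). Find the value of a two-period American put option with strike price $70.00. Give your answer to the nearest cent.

Risk-neutral probability p = (1 + 0.03 − 0.75)/(1.3 − 0.75) = 0.2800/0.5500 = 0.5091
Terminal stock prices: S_uu = 109.9, S_ud = 63.38, S_dd = 36.56
Terminal payoffs (K − S): max(-39.85, 0) = 0, max(6.625, 0) = 6.625, max(33.44, 0) = 33.44
Node u (S = 84.5): continuation = 1/1.03·[0.5091·0.0000 + 0.4909·6.6250] = 3.1575; exercise value = 0.0000 ≤ continuation, so V_u = 3.1575
Node d (S = 48.75): continuation = 1/1.03·[0.5091·6.6250 + 0.4909·33.4375] = 19.2112; exercise value = 21.2500 > continuation, so V_d = 21.2500 (exercise)
Node 0 (S = 65): continuation = 1/1.03·[0.5091·3.1575 + 0.4909·21.2500] = 11.6886; exercise value = 5.0000 ≤ continuation, so V_0 = 11.6886

$11.69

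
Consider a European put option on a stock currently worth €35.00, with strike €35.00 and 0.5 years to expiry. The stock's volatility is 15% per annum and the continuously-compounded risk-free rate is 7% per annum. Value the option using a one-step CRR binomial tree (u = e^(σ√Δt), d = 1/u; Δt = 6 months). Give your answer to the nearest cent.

CRR parameters: u = e^(σ√Δt) = e^(0.15·√0.5) = 1.1119, d = 1/u = 0.8994
Per-period rate: rΔt = 0.07·0.5 = 0.035, so R = e^0.035 = 1.0356
Risk-neutral probability p = (e^0.035 − 0.8994)/(1.1119 − 0.8994) = 0.1363/0.2125 = 0.6411
Terminal stock prices: S_u = 38.92, S_d = 31.48
Terminal payoffs (K − S): max(-3.916, 0) = 0, max(3.522, 0) = 3.522
Node 0 (S = 35): V_0 = e^(−0.035)·[0.6411·0.0000 + 0.3589·3.5222] = 1.2206

€1.22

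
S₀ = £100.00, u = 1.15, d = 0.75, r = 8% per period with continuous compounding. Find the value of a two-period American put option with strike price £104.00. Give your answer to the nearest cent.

£6.57

Risk-neutral probability p = (e^0.08 − 0.75)/(1.15 − 0.75) = 0.3333/0.4000 = 0.8332
Terminal stock prices: S_uu = 132.2, S_ud = 86.25, S_dd = 56.25
Terminal payoffs (K − S): max(-28.25, 0) = 0, max(17.75, 0) = 17.75, max(47.75, 0) = 47.75
Node u (S = 115): continuation = e^(−0.08)·[0.8332·0.0000 + 0.1668·17.7500] = 2.7328; exercise value = 0.0000 ≤ continuation, so V_u = 2.7328
Node d (S = 75): continuation = e^(−0.08)·[0.8332·17.7500 + 0.1668·47.7500] = 21.0041; exercise value = 29.0000 > continuation, so V_d = 29.0000 (exercise)
Node 0 (S = 100): continuation = e^(−0.08)·[0.8332·2.7328 + 0.1668·29.0000] = 6.5668; exercise value = 4.0000 ≤ continuation, so V_0 = 6.5668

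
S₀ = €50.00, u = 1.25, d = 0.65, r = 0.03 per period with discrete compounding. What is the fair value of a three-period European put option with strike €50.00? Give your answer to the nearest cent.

Risk-neutral probability p = (1 + 0.03 − 0.65)/(1.25 − 0.65) = 0.3800/0.6000 = 0.6333
Terminal stock prices: S_uuu = 97.66, S_uud = 50.78, S_udd = 26.41, S_ddd = 13.73
Terminal payoffs (K − S): max(-47.66, 0) = 0, max(-0.7812, 0) = 0, max(23.59, 0) = 23.59, max(36.27, 0) = 36.27
Node uu (S = 78.12): V_uu = 1/1.03·[0.6333·0.0000 + 0.3667·0.0000] = 0.0000
Node ud (S = 40.62): V_ud = 1/1.03·[0.6333·0.0000 + 0.3667·23.5937] = 8.3991
Node dd (S = 21.13): V_dd = 1/1.03·[0.6333·23.5937 + 0.3667·36.2687] = 27.4187
Node u (S = 62.5): V_u = 1/1.03·[0.6333·0.0000 + 0.3667·8.3991] = 2.9900
Node d (S = 32.5): V_d = 1/1.03·[0.6333·8.3991 + 0.3667·27.4187] = 14.9252
Node 0 (S = 50): V_0 = 1/1.03·[0.6333·2.9900 + 0.3667·14.9252] = 7.1517

€7.15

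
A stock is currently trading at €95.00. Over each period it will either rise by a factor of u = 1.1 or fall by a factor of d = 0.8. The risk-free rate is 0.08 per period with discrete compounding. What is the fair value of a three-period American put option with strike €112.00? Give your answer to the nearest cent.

€17.00

Risk-neutral probability p = (1 + 0.08 − 0.8)/(1.1 − 0.8) = 0.2800/0.3000 = 0.9333
Terminal stock prices: S_uuu = 126.4, S_uud = 91.96, S_udd = 66.88, S_ddd = 48.64
Terminal payoffs (K − S): max(-14.45, 0) = 0, max(20.04, 0) = 20.04, max(45.12, 0) = 45.12, max(63.36, 0) = 63.36
Node uu (S = 115): continuation = 1/1.08·[0.9333·0.0000 + 0.0667·20.0400] = 1.2370; exercise value = 0.0000 ≤ continuation, so V_uu = 1.2370
Node ud (S = 83.6): continuation = 1/1.08·[0.9333·20.0400 + 0.0667·45.1200] = 20.1037; exercise value = 28.4000 > continuation, so V_ud = 28.4000 (exercise)
Node dd (S = 60.8): continuation = 1/1.08·[0.9333·45.1200 + 0.0667·63.3600] = 42.9037; exercise value = 51.2000 > continuation, so V_dd = 51.2000 (exercise)
Node u (S = 104.5): continuation = 1/1.08·[0.9333·1.2370 + 0.0667·28.4000] = 2.8221; exercise value = 7.5000 > continuation, so V_u = 7.5000 (exercise)
Node d (S = 76): continuation = 1/1.08·[0.9333·28.4000 + 0.0667·51.2000] = 27.7037; exercise value = 36.0000 > continuation, so V_d = 36.0000 (exercise)
Node 0 (S = 95): continuation = 1/1.08·[0.9333·7.5000 + 0.0667·36.0000] = 8.7037; exercise value = 17.0000 > continuation, so V_0 = 17.0000 (exercise)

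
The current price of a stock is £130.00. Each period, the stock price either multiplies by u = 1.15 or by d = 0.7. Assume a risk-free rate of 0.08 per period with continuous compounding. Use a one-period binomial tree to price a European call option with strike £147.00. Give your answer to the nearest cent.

£1.97

Risk-neutral probability p = (e^0.08 − 0.7)/(1.15 − 0.7) = 0.3833/0.4500 = 0.8517
Terminal stock prices: S_u = 149.5, S_d = 91
Terminal payoffs (S − K): max(2.5, 0) = 2.5, max(-56, 0) = 0
Node 0 (S = 130): V_0 = e^(−0.08)·[0.8517·2.5000 + 0.1483·0.0000] = 1.9657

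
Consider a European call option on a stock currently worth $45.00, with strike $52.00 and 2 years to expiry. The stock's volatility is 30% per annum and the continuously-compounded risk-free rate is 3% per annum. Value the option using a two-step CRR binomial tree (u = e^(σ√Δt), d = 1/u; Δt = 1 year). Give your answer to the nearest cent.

$6.39

CRR parameters: u = e^(σ√Δt) = e^(0.3·√1) = 1.3499, d = 1/u = 0.7408
Per-period rate: rΔt = 0.03·1 = 0.03, so R = e^0.03 = 1.0305
Risk-neutral probability p = (e^0.03 − 0.7408)/(1.3499 − 0.7408) = 0.2896/0.6090 = 0.4756
Terminal stock prices: S_uu = 82, S_ud = 45, S_dd = 24.7
Terminal payoffs (S − K): max(30, 0) = 30, max(-7, 0) = 0, max(-27.3, 0) = 0
Node u (S = 60.74): V_u = e^(−0.03)·[0.4756·29.9953 + 0.5244·0.0000] = 13.8431
Node d (S = 33.34): V_d = e^(−0.03)·[0.4756·0.0000 + 0.5244·0.0000] = 0.0000
Node 0 (S = 45): V_0 = e^(−0.03)·[0.4756·13.8431 + 0.5244·0.0000] = 6.3887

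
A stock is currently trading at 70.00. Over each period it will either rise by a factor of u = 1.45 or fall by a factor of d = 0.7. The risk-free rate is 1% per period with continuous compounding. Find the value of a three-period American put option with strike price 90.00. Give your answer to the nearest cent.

Risk-neutral probability p = (e^0.01 − 0.7)/(1.45 − 0.7) = 0.3101/0.7500 = 0.4134
Terminal stock prices: S_uuu = 213.4, S_uud = 103, S_udd = 49.73, S_ddd = 24.01
Terminal payoffs (K − S): max(-123.4, 0) = 0, max(-13.02, 0) = 0, max(40.27, 0) = 40.27, max(65.99, 0) = 65.99
Node uu (S = 147.2): continuation = e^(−0.01)·[0.4134·0.0000 + 0.5866·0.0000] = 0.0000; exercise value = 0.0000 ≤ continuation, so V_uu = 0.0000
Node ud (S = 71.05): continuation = e^(−0.01)·[0.4134·0.0000 + 0.5866·40.2650] = 23.3844; exercise value = 18.9500 ≤ continuation, so V_ud = 23.3844
Node dd (S = 34.3): continuation = e^(−0.01)·[0.4134·40.2650 + 0.5866·65.9900] = 54.8045; exercise value = 55.7000 > continuation, so V_dd = 55.7000 (exercise)
Node u (S = 101.5): continuation = e^(−0.01)·[0.4134·0.0000 + 0.5866·23.3844] = 13.5808; exercise value = 0.0000 ≤ continuation, so V_u = 13.5808
Node d (S = 49): continuation = e^(−0.01)·[0.4134·23.3844 + 0.5866·55.7000] = 41.9194; exercise value = 41.0000 ≤ continuation, so V_d = 41.9194
Node 0 (S = 70): continuation = e^(−0.01)·[0.4134·13.5808 + 0.5866·41.9194] = 29.9037; exercise value = 20.0000 ≤ continuation, so V_0 = 29.9037

29.90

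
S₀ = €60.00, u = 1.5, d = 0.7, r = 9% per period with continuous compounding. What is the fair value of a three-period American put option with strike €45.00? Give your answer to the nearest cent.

€3.53

Risk-neutral probability p = (e^0.09 − 0.7)/(1.5 − 0.7) = 0.3942/0.8000 = 0.4927
Terminal stock prices: S_uuu = 202.5, S_uud = 94.5, S_udd = 44.1, S_ddd = 20.58
Terminal payoffs (K − S): max(-157.5, 0) = 0, max(-49.5, 0) = 0, max(0.9, 0) = 0.9, max(24.42, 0) = 24.42
Node uu (S = 135): continuation = e^(−0.09)·[0.4927·0.0000 + 0.5073·0.0000] = 0.0000; exercise value = 0.0000 ≤ continuation, so V_uu = 0.0000
Node ud (S = 63): continuation = e^(−0.09)·[0.4927·0.0000 + 0.5073·0.9000] = 0.4173; exercise value = 0.0000 ≤ continuation, so V_ud = 0.4173
Node dd (S = 29.4): continuation = e^(−0.09)·[0.4927·0.9000 + 0.5073·24.4200] = 11.7269; exercise value = 15.6000 > continuation, so V_dd = 15.6000 (exercise)
Node u (S = 90): continuation = e^(−0.09)·[0.4927·0.0000 + 0.5073·0.4173] = 0.1934; exercise value = 0.0000 ≤ continuation, so V_u = 0.1934
Node d (S = 42): continuation = e^(−0.09)·[0.4927·0.4173 + 0.5073·15.6000] = 7.4204; exercise value = 3.0000 ≤ continuation, so V_d = 7.4204
Node 0 (S = 60): continuation = e^(−0.09)·[0.4927·0.1934 + 0.5073·7.4204] = 3.5274; exercise value = 0.0000 ≤ continuation, so V_0 = 3.5274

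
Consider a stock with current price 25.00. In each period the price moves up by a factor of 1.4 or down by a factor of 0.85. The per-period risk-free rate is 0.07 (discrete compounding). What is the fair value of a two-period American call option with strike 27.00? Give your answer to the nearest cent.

4.23

Risk-neutral probability p = (1 + 0.07 − 0.85)/(1.4 − 0.85) = 0.2200/0.5500 = 0.4000
Terminal stock prices: S_uu = 49, S_ud = 29.75, S_dd = 18.06
Terminal payoffs (S − K): max(22, 0) = 22, max(2.75, 0) = 2.75, max(-8.938, 0) = 0
Node u (S = 35): continuation = 1/1.07·[0.4000·22.0000 + 0.6000·2.7500] = 9.7664; exercise value = 8.0000 ≤ continuation, so V_u = 9.7664
Node d (S = 21.25): continuation = 1/1.07·[0.4000·2.7500 + 0.6000·0.0000] = 1.0280; exercise value = 0.0000 ≤ continuation, so V_d = 1.0280
Node 0 (S = 25): continuation = 1/1.07·[0.4000·9.7664 + 0.6000·1.0280] = 4.2274; exercise value = 0.0000 ≤ continuation, so V_0 = 4.2274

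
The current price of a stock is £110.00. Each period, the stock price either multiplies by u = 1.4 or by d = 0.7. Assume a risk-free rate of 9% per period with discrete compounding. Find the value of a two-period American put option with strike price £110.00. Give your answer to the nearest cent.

£13.86

Risk-neutral probability p = (1 + 0.09 − 0.7)/(1.4 − 0.7) = 0.3900/0.7000 = 0.5571
Terminal stock prices: S_uu = 215.6, S_ud = 107.8, S_dd = 53.9
Terminal payoffs (K − S): max(-105.6, 0) = 0, max(2.2, 0) = 2.2, max(56.1, 0) = 56.1
Node u (S = 154): continuation = 1/1.09·[0.5571·0.0000 + 0.4429·2.2000] = 0.8938; exercise value = 0.0000 ≤ continuation, so V_u = 0.8938
Node d (S = 77): continuation = 1/1.09·[0.5571·2.2000 + 0.4429·56.1000] = 23.9174; exercise value = 33.0000 > continuation, so V_d = 33.0000 (exercise)
Node 0 (S = 110): continuation = 1/1.09·[0.5571·0.8938 + 0.4429·33.0000] = 13.8645; exercise value = 0.0000 ≤ continuation, so V_0 = 13.8645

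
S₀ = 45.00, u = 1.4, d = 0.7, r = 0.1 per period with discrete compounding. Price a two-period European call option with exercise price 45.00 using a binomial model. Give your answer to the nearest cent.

Risk-neutral probability p = (1 + 0.1 − 0.7)/(1.4 − 0.7) = 0.4000/0.7000 = 0.5714
Terminal stock prices: S_uu = 88.2, S_ud = 44.1, S_dd = 22.05
Terminal payoffs (S − K): max(43.2, 0) = 43.2, max(-0.9, 0) = 0, max(-22.95, 0) = 0
Node u (S = 63): V_u = 1/1.1·[0.5714·43.2000 + 0.4286·0.0000] = 22.4416
Node d (S = 31.5): V_d = 1/1.1·[0.5714·0.0000 + 0.4286·0.0000] = 0.0000
Node 0 (S = 45): V_0 = 1/1.1·[0.5714·22.4416 + 0.4286·0.0000] = 11.6580

11.66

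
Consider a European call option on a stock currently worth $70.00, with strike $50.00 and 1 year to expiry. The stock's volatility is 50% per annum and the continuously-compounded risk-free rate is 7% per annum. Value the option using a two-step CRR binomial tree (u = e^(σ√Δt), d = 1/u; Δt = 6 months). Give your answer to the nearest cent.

$27.56

CRR parameters: u = e^(σ√Δt) = e^(0.5·√0.5) = 1.4241, d = 1/u = 0.7022
Per-period rate: rΔt = 0.07·0.5 = 0.035, so R = e^0.035 = 1.0356
Risk-neutral probability p = (e^0.035 − 0.7022)/(1.4241 − 0.7022) = 0.3334/0.7219 = 0.4619
Terminal stock prices: S_uu = 142, S_ud = 70, S_dd = 34.51
Terminal payoffs (S − K): max(91.97, 0) = 91.97, max(20, 0) = 20, max(-15.49, 0) = 0
Node u (S = 99.69): V_u = e^(−0.035)·[0.4619·91.9680 + 0.5381·20.0000] = 51.4081
Node d (S = 49.15): V_d = e^(−0.035)·[0.4619·20.0000 + 0.5381·0.0000] = 8.9195
Node 0 (S = 70): V_0 = e^(−0.035)·[0.4619·51.4081 + 0.5381·8.9195] = 27.5616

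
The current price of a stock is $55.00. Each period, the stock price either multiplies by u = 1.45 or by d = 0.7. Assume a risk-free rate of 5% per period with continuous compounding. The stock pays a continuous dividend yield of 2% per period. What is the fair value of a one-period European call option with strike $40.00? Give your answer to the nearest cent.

Per-period risk-free factor R = e^0.05 = 1.0513; dividend-adjusted growth = e^(0.05−0.02) = 1.0305.
Risk-neutral probability p = (1.0305 − 0.7)/(1.45 − 0.7) = 0.3305/0.7500 = 0.4406
Terminal stock prices: S_u = 79.75, S_d = 38.5
Terminal payoffs (S − K): max(39.75, 0) = 39.75, max(-1.5, 0) = 0
Node 0 (S = 55): V_0 = e^(−0.05)·[0.4406·39.7500 + 0.5594·0.0000] = 16.6599

$16.66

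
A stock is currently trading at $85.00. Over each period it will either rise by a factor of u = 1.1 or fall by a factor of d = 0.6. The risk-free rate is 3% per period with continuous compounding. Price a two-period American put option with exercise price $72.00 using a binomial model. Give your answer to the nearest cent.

$4.63

Risk-neutral probability p = (e^0.03 − 0.6)/(1.1 − 0.6) = 0.4305/0.5000 = 0.8609
Terminal stock prices: S_uu = 102.9, S_ud = 56.1, S_dd = 30.6
Terminal payoffs (K − S): max(-30.85, 0) = 0, max(15.9, 0) = 15.9, max(41.4, 0) = 41.4
Node u (S = 93.5): continuation = e^(−0.03)·[0.8609·0.0000 + 0.1391·15.9000] = 2.1462; exercise value = 0.0000 ≤ continuation, so V_u = 2.1462
Node d (S = 51): continuation = e^(−0.03)·[0.8609·15.9000 + 0.1391·41.4000] = 18.8721; exercise value = 21.0000 > continuation, so V_d = 21.0000 (exercise)
Node 0 (S = 85): continuation = e^(−0.03)·[0.8609·2.1462 + 0.1391·21.0000] = 4.6276; exercise value = 0.0000 ≤ continuation, so V_0 = 4.6276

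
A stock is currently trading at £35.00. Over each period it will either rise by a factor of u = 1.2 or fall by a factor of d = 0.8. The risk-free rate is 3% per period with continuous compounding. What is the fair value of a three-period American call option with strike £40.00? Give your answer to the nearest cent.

Risk-neutral probability p = (e^0.03 − 0.8)/(1.2 − 0.8) = 0.2305/0.4000 = 0.5761
Terminal stock prices: S_uuu = 60.48, S_uud = 40.32, S_udd = 26.88, S_ddd = 17.92
Terminal payoffs (S − K): max(20.48, 0) = 20.48, max(0.32, 0) = 0.32, max(-13.12, 0) = 0, max(-22.08, 0) = 0
Node uu (S = 50.4): continuation = e^(−0.03)·[0.5761·20.4800 + 0.4239·0.3200] = 11.5822; exercise value = 10.4000 ≤ continuation, so V_uu = 11.5822
Node ud (S = 33.6): continuation = e^(−0.03)·[0.5761·0.3200 + 0.4239·0.0000] = 0.1789; exercise value = 0.0000 ≤ continuation, so V_ud = 0.1789
Node dd (S = 22.4): continuation = e^(−0.03)·[0.5761·0.0000 + 0.4239·0.0000] = 0.0000; exercise value = 0.0000 ≤ continuation, so V_dd = 0.0000
Node u (S = 42): continuation = e^(−0.03)·[0.5761·11.5822 + 0.4239·0.1789] = 6.5493; exercise value = 2.0000 ≤ continuation, so V_u = 6.5493
Node d (S = 28): continuation = e^(−0.03)·[0.5761·0.1789 + 0.4239·0.0000] = 0.1000; exercise value = 0.0000 ≤ continuation, so V_d = 0.1000
Node 0 (S = 35): continuation = e^(−0.03)·[0.5761·6.5493 + 0.4239·0.1000] = 3.7029; exercise value = 0.0000 ≤ continuation, so V_0 = 3.7029

£3.70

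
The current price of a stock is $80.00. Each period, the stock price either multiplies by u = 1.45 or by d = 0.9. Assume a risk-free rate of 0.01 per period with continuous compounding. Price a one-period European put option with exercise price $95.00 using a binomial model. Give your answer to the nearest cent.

$18.21

Risk-neutral probability p = (e^0.01 − 0.9)/(1.45 − 0.9) = 0.1101/0.5500 = 0.2001
Terminal stock prices: S_u = 116, S_d = 72
Terminal payoffs (K − S): max(-21, 0) = 0, max(23, 0) = 23
Node 0 (S = 80): V_0 = e^(−0.01)·[0.2001·0.0000 + 0.7999·23.0000] = 18.2148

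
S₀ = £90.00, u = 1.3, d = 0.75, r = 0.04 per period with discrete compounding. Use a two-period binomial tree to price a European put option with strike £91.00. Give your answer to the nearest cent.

£9.84

Risk-neutral probability p = (1 + 0.04 − 0.75)/(1.3 − 0.75) = 0.2900/0.5500 = 0.5273
Terminal stock prices: S_uu = 152.1, S_ud = 87.75, S_dd = 50.62
Terminal payoffs (K − S): max(-61.1, 0) = 0, max(3.25, 0) = 3.25, max(40.38, 0) = 40.38
Node u (S = 117): V_u = 1/1.04·[0.5273·0.0000 + 0.4727·3.2500] = 1.4773
Node d (S = 67.5): V_d = 1/1.04·[0.5273·3.2500 + 0.4727·40.3750] = 20.0000
Node 0 (S = 90): V_0 = 1/1.04·[0.5273·1.4773 + 0.4727·20.0000] = 9.8399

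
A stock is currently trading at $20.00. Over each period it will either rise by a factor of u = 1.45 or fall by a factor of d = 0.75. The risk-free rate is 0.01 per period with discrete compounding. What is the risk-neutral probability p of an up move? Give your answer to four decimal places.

p = 0.3714

Risk-neutral probability p = (1 + 0.01 − 0.75)/(1.45 − 0.75) = 0.2600/0.7000 = 0.3714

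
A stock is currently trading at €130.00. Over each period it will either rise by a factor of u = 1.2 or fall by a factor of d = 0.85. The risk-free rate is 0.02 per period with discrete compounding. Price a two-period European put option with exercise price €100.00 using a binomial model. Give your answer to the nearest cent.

Risk-neutral probability p = (1 + 0.02 − 0.85)/(1.2 − 0.85) = 0.1700/0.3500 = 0.4857
Terminal stock prices: S_uu = 187.2, S_ud = 132.6, S_dd = 93.92
Terminal payoffs (K − S): max(-87.2, 0) = 0, max(-32.6, 0) = 0, max(6.075, 0) = 6.075
Node u (S = 156): V_u = 1/1.02·[0.4857·0.0000 + 0.5143·0.0000] = 0.0000
Node d (S = 110.5): V_d = 1/1.02·[0.4857·0.0000 + 0.5143·6.0750] = 3.0630
Node 0 (S = 130): V_0 = 1/1.02·[0.4857·0.0000 + 0.5143·3.0630] = 1.5444

€1.54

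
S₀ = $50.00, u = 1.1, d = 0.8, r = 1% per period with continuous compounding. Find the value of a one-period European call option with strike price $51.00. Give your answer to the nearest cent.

Risk-neutral probability p = (e^0.01 − 0.8)/(1.1 − 0.8) = 0.2101/0.3000 = 0.7002
Terminal stock prices: S_u = 55, S_d = 40
Terminal payoffs (S − K): max(4, 0) = 4, max(-11, 0) = 0
Node 0 (S = 50): V_0 = e^(−0.01)·[0.7002·4.0000 + 0.2998·0.0000] = 2.7728

$2.77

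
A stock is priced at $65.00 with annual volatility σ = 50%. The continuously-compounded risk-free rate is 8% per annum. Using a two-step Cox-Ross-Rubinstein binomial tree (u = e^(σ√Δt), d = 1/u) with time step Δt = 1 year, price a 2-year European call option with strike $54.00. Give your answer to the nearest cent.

CRR parameters: u = e^(σ√Δt) = e^(0.5·√1) = 1.6487, d = 1/u = 0.6065
Per-period rate: rΔt = 0.08·1 = 0.08, so R = e^0.08 = 1.0833
Risk-neutral probability p = (e^0.08 − 0.6065)/(1.6487 − 0.6065) = 0.4768/1.0422 = 0.4575
Terminal stock prices: S_uu = 176.7, S_ud = 65, S_dd = 23.91
Terminal payoffs (S − K): max(122.7, 0) = 122.7, max(11, 0) = 11, max(-30.09, 0) = 0
Node u (S = 107.2): V_u = e^(−0.08)·[0.4575·122.6883 + 0.5425·11.0000] = 57.3186
Node d (S = 39.42): V_d = e^(−0.08)·[0.4575·11.0000 + 0.5425·0.0000] = 4.6451
Node 0 (S = 65): V_0 = e^(−0.08)·[0.4575·57.3186 + 0.5425·4.6451] = 26.5312

$26.53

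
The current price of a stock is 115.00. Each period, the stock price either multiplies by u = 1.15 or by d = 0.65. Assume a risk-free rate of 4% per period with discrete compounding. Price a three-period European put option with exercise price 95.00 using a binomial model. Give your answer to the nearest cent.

4.54

Risk-neutral probability p = (1 + 0.04 − 0.65)/(1.15 − 0.65) = 0.3900/0.5000 = 0.7800
Terminal stock prices: S_uuu = 174.9, S_uud = 98.86, S_udd = 55.88, S_ddd = 31.58
Terminal payoffs (K − S): max(-79.9, 0) = 0, max(-3.857, 0) = 0, max(39.12, 0) = 39.12, max(63.42, 0) = 63.42
Node uu (S = 152.1): V_uu = 1/1.04·[0.7800·0.0000 + 0.2200·0.0000] = 0.0000
Node ud (S = 85.96): V_ud = 1/1.04·[0.7800·0.0000 + 0.2200·39.1244] = 8.2763
Node dd (S = 48.59): V_dd = 1/1.04·[0.7800·39.1244 + 0.2200·63.4181] = 42.7587
Node u (S = 132.2): V_u = 1/1.04·[0.7800·0.0000 + 0.2200·8.2763] = 1.7508
Node d (S = 74.75): V_d = 1/1.04·[0.7800·8.2763 + 0.2200·42.7587] = 15.2523
Node 0 (S = 115): V_0 = 1/1.04·[0.7800·1.7508 + 0.2200·15.2523] = 4.5395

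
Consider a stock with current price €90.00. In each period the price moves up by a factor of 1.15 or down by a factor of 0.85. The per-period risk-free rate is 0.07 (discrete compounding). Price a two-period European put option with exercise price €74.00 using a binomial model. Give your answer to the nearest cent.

€0.56

Risk-neutral probability p = (1 + 0.07 − 0.85)/(1.15 − 0.85) = 0.2200/0.3000 = 0.7333
Terminal stock prices: S_uu = 119, S_ud = 87.97, S_dd = 65.02
Terminal payoffs (K − S): max(-45.02, 0) = 0, max(-13.97, 0) = 0, max(8.975, 0) = 8.975
Node u (S = 103.5): V_u = 1/1.07·[0.7333·0.0000 + 0.2667·0.0000] = 0.0000
Node d (S = 76.5): V_d = 1/1.07·[0.7333·0.0000 + 0.2667·8.9750] = 2.2368
Node 0 (S = 90): V_0 = 1/1.07·[0.7333·0.0000 + 0.2667·2.2368] = 0.5574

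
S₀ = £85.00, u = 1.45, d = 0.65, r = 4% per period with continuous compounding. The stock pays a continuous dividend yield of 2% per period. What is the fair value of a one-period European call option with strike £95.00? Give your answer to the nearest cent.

Per-period risk-free factor R = e^0.04 = 1.0408; dividend-adjusted growth = e^(0.04−0.02) = 1.0202.
Risk-neutral probability p = (1.0202 − 0.65)/(1.45 − 0.65) = 0.3702/0.8000 = 0.4628
Terminal stock prices: S_u = 123.2, S_d = 55.25
Terminal payoffs (S − K): max(28.25, 0) = 28.25, max(-39.75, 0) = 0
Node 0 (S = 85): V_0 = e^(−0.04)·[0.4628·28.2500 + 0.5372·0.0000] = 12.5601

£12.56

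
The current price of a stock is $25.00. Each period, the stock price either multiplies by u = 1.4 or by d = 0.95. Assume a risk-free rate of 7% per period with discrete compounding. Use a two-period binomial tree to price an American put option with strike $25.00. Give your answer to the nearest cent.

$1.14

Risk-neutral probability p = (1 + 0.07 − 0.95)/(1.4 − 0.95) = 0.1200/0.4500 = 0.2667
Terminal stock prices: S_uu = 49, S_ud = 33.25, S_dd = 22.56
Terminal payoffs (K − S): max(-24, 0) = 0, max(-8.25, 0) = 0, max(2.438, 0) = 2.438
Node u (S = 35): continuation = 1/1.07·[0.2667·0.0000 + 0.7333·0.0000] = 0.0000; exercise value = 0.0000 ≤ continuation, so V_u = 0.0000
Node d (S = 23.75): continuation = 1/1.07·[0.2667·0.0000 + 0.7333·2.4375] = 1.6706; exercise value = 1.2500 ≤ continuation, so V_d = 1.6706
Node 0 (S = 25): continuation = 1/1.07·[0.2667·0.0000 + 0.7333·1.6706] = 1.1449; exercise value = 0.0000 ≤ continuation, so V_0 = 1.1449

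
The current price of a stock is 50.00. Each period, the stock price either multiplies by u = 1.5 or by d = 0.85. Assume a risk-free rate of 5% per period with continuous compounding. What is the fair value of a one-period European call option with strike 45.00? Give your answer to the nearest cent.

8.84

Risk-neutral probability p = (e^0.05 − 0.85)/(1.5 − 0.85) = 0.2013/0.6500 = 0.3096
Terminal stock prices: S_u = 75, S_d = 42.5
Terminal payoffs (S − K): max(30, 0) = 30, max(-2.5, 0) = 0
Node 0 (S = 50): V_0 = e^(−0.05)·[0.3096·30.0000 + 0.6904·0.0000] = 8.8364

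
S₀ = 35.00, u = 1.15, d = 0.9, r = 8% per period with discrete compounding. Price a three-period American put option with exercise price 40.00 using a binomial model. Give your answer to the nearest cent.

Risk-neutral probability p = (1 + 0.08 − 0.9)/(1.15 − 0.9) = 0.1800/0.2500 = 0.7200
Terminal stock prices: S_uuu = 53.23, S_uud = 41.66, S_udd = 32.6, S_ddd = 25.52
Terminal payoffs (K − S): max(-13.23, 0) = 0, max(-1.659, 0) = 0, max(7.398, 0) = 7.398, max(14.48, 0) = 14.48
Node uu (S = 46.29): continuation = 1/1.08·[0.7200·0.0000 + 0.2800·0.0000] = 0.0000; exercise value = 0.0000 ≤ continuation, so V_uu = 0.0000
Node ud (S = 36.23): continuation = 1/1.08·[0.7200·0.0000 + 0.2800·7.3975] = 1.9179; exercise value = 3.7750 > continuation, so V_ud = 3.7750 (exercise)
Node dd (S = 28.35): continuation = 1/1.08·[0.7200·7.3975 + 0.2800·14.4850] = 8.6870; exercise value = 11.6500 > continuation, so V_dd = 11.6500 (exercise)
Node u (S = 40.25): continuation = 1/1.08·[0.7200·0.0000 + 0.2800·3.7750] = 0.9787; exercise value = 0.0000 ≤ continuation, so V_u = 0.9787
Node d (S = 31.5): continuation = 1/1.08·[0.7200·3.7750 + 0.2800·11.6500] = 5.5370; exercise value = 8.5000 > continuation, so V_d = 8.5000 (exercise)
Node 0 (S = 35): continuation = 1/1.08·[0.7200·0.9787 + 0.2800·8.5000] = 2.8562; exercise value = 5.0000 > continuation, so V_0 = 5.0000 (exercise)

5.00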